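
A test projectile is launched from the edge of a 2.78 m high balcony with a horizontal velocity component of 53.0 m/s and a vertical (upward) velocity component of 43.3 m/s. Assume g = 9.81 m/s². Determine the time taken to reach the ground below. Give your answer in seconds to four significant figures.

The projectile lands when y = 2.78 + (43.30) t − ½·9.81·t² = 0. Positive root: t = (43.30 + √(43.30² + 2·9.81·2.78)) / 9.81 = (43.30 + 43.93) / 9.81 = 8.891 s.

8.891 s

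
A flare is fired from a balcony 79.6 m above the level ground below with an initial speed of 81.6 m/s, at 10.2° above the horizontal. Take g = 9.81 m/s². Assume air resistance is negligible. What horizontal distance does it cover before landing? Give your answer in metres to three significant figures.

463 m

vₓ = 81.60 cos 10.2° = 80.31 m/s; v_y0 = 81.60 sin 10.2° = 14.45 m/s.
The projectile lands when y = 79.6 + (14.45) t − ½·9.81·t² = 0. Positive root: t = (14.45 + √(14.45² + 2·9.81·79.6)) / 9.81 = (14.45 + 42.08) / 9.81 = 5.762 s.
Horizontal distance: R = vₓ t = 80.31 × 5.762 = 462.8 m.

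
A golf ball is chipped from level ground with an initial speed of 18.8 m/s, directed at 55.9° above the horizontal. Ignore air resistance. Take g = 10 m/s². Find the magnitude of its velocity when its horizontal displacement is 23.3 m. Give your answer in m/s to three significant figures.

Horizontal component vₓ = 18.80 cos 55.9° = 10.54 m/s; vertical v_y0 = 18.80 sin 55.9° = 15.57 m/s.
x = vₓ t ⇒ t = 23.3/10.54 = 2.211 s.
Vertical velocity there: v_y = v_y0 − g t = 15.57 − 10.0 × 2.211 = −6.539 m/s.
Speed: √(vₓ² + v_y²) = √(10.54² + 6.539²) = 12.40 m/s.

12.4 m/s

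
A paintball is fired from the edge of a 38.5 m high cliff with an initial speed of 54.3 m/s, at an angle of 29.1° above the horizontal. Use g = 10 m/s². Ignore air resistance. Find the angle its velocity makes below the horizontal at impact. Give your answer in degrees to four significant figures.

38.92°

vₓ = 54.30 cos 29.1° = 47.45 m/s; v_y0 = 54.30 sin 29.1° = 26.41 m/s.
The projectile lands when y = 38.5 + (26.41) t − ½·10.0·t² = 0. Positive root: t = (26.41 + √(26.41² + 2·10.0·38.5)) / 10.0 = (26.41 + 38.31) / 10.0 = 6.471 s.
At impact: v_y = v_y0 − g t = −38.31 m/s; vₓ = 47.45 m/s.
Angle below horizontal: arctan(|v_y|/vₓ) = arctan(38.31/47.45) = 38.92°.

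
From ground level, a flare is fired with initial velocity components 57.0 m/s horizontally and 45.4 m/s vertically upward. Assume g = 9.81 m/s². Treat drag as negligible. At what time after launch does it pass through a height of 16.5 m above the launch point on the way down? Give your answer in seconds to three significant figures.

8.88 s

Height y(t) = 45.40 t − 4.905 t² = 16.5 gives 4.905 t² − 45.40 t + 16.5 = 0.
t = [45.40 ± √(45.40² − 2·9.81·16.5)] / 9.81 = (45.40 ± 41.68) / 9.81, so t = 0.3790 s or t = 8.877 s.
The descending-branch root is 8.877 s.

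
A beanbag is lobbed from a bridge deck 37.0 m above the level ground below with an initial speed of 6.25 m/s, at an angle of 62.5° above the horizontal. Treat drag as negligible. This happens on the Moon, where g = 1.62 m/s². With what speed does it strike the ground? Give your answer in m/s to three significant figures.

12.6 m/s

vₓ = 6.250 cos 62.5° = 2.886 m/s; v_y0 = 6.250 sin 62.5° = 5.544 m/s.
The projectile lands when y = 37.0 + (5.544) t − ½·1.62·t² = 0. Positive root: t = (5.544 + √(5.544² + 2·1.62·37.0)) / 1.62 = (5.544 + 12.27) / 1.62 = 11.00 s.
Vertical velocity at impact: v_y = v_y0 − g t = 5.544 − 1.62 × 11.00 = −12.27 m/s.
Speed: |v| = √(vₓ² + v_y²) = √(2.886² + 12.27²) = 12.61 m/s.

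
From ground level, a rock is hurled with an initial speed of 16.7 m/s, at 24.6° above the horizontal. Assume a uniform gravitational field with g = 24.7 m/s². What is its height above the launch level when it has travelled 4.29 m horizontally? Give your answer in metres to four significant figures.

0.9783 m

Resolve: vₓ = 16.70 cos 24.6° = 15.18 m/s and v_y0 = 16.70 sin 24.6° = 6.952 m/s.
At x = 4.29 m, t = x/vₓ = 4.29/15.18 = 0.2825 s.
Height: y = v_y0 t − ½ g t² = 6.952 × 0.2825 − 12.35 × 0.2825² = 1.964 − 0.9858 = 0.9783 m.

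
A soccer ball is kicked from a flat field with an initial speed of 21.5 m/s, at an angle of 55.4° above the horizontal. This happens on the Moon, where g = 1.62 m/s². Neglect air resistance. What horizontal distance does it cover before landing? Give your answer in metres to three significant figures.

267 m

vₓ = 21.50 cos 55.4° = 12.21 m/s; v_y0 = 21.50 sin 55.4° = 17.70 m/s.
Flight time T = 2 v_y0 / g = 21.85 s.
Range: R = vₓ T = 12.21 × 21.85 = 266.7 m.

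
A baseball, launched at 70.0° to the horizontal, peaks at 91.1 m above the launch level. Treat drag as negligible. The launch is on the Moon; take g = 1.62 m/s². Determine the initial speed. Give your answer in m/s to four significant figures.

At the peak v_y = 0, so v_y0 = √(2gH) = √(2 × 1.62 × 91.1) = 17.18 m/s.
v_y0 = v₀ sin θ ⇒ v₀ = 17.18 / sin 70.0° = 18.28 m/s.

18.28 m/s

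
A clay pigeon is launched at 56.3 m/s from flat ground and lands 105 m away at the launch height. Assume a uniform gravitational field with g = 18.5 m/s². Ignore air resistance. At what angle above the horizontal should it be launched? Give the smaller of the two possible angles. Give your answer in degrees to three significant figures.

From R = (v₀²/g) sin 2θ: sin 2θ = 18.5 × 105 / 3169.7 = 0.6128.
2θ = 37.79° or 180° − 37.79° = 142.2°, so θ = 18.90° or 71.10°.
The smaller angle is 18.90°.

18.9°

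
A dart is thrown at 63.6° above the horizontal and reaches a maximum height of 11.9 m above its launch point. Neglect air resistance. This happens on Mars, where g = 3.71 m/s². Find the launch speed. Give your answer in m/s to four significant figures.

At the peak v_y = 0, so v_y0 = √(2gH) = √(2 × 3.71 × 11.9) = 9.397 m/s.
v_y0 = v₀ sin θ ⇒ v₀ = 9.397 / sin 63.6° = 10.49 m/s.

10.49 m/s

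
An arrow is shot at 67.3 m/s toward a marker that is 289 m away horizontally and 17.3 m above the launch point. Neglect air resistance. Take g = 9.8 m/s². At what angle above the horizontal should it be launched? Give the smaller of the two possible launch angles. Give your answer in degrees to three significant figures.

Trajectory: y = x tanθ − g x² (1 + tan²θ)/(2v₀²). With x = 289, y = 17.3, v₀ = 67.3, g = 9.80:
90.36 tan²θ − 289 tanθ + (107.7) = 0.
tanθ = [289 ± √(289² − 4 × 90.36 × (107.7))] / (2 × 90.36) = (289 ± 211.2) / 180.7, giving tanθ = 0.4304 or 2.768.
θ = 23.29° or 70.14°; the smaller is 23.29°.

23.3°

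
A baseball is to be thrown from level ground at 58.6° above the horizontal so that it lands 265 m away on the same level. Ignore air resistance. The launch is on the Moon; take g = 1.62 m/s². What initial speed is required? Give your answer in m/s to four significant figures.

21.97 m/s

From R = (v₀² / g) sin 2θ: v₀ = √(gR / sin 2θ).
v₀ = √(1.62 × 265 / sin 117.2°) = √(429.3 / 0.8894) = √482.68 = 21.97 m/s.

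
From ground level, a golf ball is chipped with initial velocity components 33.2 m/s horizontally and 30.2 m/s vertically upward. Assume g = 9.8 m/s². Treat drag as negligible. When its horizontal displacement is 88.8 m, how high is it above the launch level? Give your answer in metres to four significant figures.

Time to reach x = 88.8 m: t = x/vₓ = 88.8/33.20 = 2.675 s.
Height: y = v_y0 t − ½ g t² = 30.20 × 2.675 − 4.900 × 2.675² = 80.78 − 35.05 = 45.72 m.

45.72 m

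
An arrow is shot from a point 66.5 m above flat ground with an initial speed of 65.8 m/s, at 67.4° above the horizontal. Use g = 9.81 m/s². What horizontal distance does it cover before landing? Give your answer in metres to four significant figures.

338.8 m

Resolve: vₓ = 65.80 cos 67.4° = 25.29 m/s and v_y0 = 65.80 sin 67.4° = 60.75 m/s.
Vertical motion (up positive, ground at y = 0): 4.905 t² − (60.75) t − 66.5 = 0, so t = (60.75 + √(60.75² + 2·9.81·66.5)) / 9.81 = (60.75 + 70.68) / 9.81 = 13.40 s.
Horizontal distance: R = vₓ t = 25.29 × 13.40 = 338.8 m.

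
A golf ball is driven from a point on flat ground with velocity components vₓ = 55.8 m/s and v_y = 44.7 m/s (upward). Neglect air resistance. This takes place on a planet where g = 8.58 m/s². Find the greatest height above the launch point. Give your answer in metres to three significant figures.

At the apex v_y = 0, so H = v_y0²/(2g) = 44.70²/17.16 = 116.4 m.

116 m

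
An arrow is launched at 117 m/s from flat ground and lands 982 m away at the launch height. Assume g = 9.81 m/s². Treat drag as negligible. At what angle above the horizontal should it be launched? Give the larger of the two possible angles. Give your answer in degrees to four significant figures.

67.64°

R = v₀² sin 2θ / g gives sin 2θ = gR/v₀² = 9.81·982/117² = 0.7037.
2θ = 44.73° or 180° − 44.73° = 135.3°, so θ = 22.36° or 67.64°.
The larger angle is 67.64°.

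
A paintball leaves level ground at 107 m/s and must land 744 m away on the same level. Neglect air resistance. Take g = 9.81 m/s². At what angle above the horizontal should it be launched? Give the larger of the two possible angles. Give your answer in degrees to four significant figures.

70.20°

Level-ground range R = v₀² sin(2θ)/g ⇒ sin(2θ) = gR/v₀² = 9.81 × 744 / 107² = 0.6375.
2θ = 39.61° or 180° − 39.61° = 140.4°, so θ = 19.80° or 70.20°.
The larger angle is 70.20°.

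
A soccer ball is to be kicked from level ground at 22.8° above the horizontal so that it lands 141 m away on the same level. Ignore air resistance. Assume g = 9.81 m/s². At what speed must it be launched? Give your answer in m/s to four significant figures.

44.00 m/s

From R = (v₀² / g) sin 2θ: v₀ = √(gR / sin 2θ).
v₀ = √(9.81 × 141 / sin 45.60°) = √(1383 / 0.7145) = √1936.0 = 44.00 m/s.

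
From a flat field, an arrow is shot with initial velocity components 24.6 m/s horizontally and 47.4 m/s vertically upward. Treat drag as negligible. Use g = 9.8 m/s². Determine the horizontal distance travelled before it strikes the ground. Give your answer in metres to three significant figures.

238 m

Time aloft: T = 2 v_y0 / g = 2 × 47.40 / 9.80 = 9.673 s.
Horizontal distance R = vₓ T = 24.60 × 9.673 = 238.0 m.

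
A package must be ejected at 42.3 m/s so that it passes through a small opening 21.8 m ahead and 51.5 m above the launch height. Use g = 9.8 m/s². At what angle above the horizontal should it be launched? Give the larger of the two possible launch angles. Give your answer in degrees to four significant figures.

Trajectory: y = x tanθ − g x² (1 + tan²θ)/(2v₀²). With x = 21.8, y = 51.5, v₀ = 42.3, g = 9.80:
1.301 tan²θ − 21.8 tanθ + (52.80) = 0.
tanθ = [21.8 ± √(21.8² − 4 × 1.301 × (52.80))] / (2 × 1.301) = (21.8 ± 14.16) / 2.603, giving tanθ = 2.937 or 13.81.
θ = 71.20° or 85.86°; the larger is 85.86°.

85.86°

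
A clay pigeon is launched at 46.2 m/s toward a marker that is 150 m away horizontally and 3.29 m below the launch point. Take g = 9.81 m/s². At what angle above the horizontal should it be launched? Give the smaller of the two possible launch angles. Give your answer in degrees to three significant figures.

Trajectory: y = x tanθ − g x² (1 + tan²θ)/(2v₀²). With x = 150, y = −3.29, v₀ = 46.2, g = 9.81:
51.71 tan²θ − 150 tanθ + (48.42) = 0.
tanθ = [150 ± √(150² − 4 × 51.71 × (48.42))] / (2 × 51.71) = (150 ± 111.7) / 103.4, giving tanθ = 0.3699 or 2.531.
θ = 20.30° or 68.44°; the smaller is 20.30°.

20.3°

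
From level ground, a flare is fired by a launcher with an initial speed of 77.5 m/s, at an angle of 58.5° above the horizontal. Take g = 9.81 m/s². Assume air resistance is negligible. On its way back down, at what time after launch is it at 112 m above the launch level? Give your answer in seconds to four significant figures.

11.48 s

Resolve: vₓ = 77.50 cos 58.5° = 40.49 m/s and v_y0 = 77.50 sin 58.5° = 66.08 m/s.
Require v_y0 t − ½ g t² = 112, i.e. 4.905 t² − 66.08 t + 112 = 0.
Quadratic formula: t = (66.08 ± √2169.1) / 9.81 = (66.08 ± 46.57) / 9.81 → t = 1.988 s or 11.48 s.
The descending-branch root is 11.48 s.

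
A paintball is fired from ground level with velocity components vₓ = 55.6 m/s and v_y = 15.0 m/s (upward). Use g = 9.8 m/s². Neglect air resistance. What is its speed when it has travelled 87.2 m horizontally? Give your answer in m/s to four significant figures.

55.60 m/s

Time to reach x = 87.2 m: t = x/vₓ = 87.2/55.60 = 1.568 s.
Vertical velocity there: v_y = v_y0 − g t = 15.00 − 9.80 × 1.568 = −0.3698 m/s.
Speed: √(vₓ² + v_y²) = √(55.60² + 0.3698²) = 55.60 m/s.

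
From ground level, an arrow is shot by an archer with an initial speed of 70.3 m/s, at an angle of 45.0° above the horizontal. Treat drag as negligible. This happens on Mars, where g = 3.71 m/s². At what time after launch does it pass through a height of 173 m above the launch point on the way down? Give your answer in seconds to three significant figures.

Components: vₓ = 70.30 cos 45.0° = 49.71 m/s, v_y0 = 70.30 sin 45.0° = 49.71 m/s.
Require v_y0 t − ½ g t² = 173, i.e. 1.855 t² − 49.71 t + 173 = 0.
t = [49.71 ± √(49.71² − 2·3.71·173)] / 3.71 = (49.71 ± 34.46) / 3.71, so t = 4.111 s or t = 22.69 s.
The descending-branch root is 22.69 s.

22.7 s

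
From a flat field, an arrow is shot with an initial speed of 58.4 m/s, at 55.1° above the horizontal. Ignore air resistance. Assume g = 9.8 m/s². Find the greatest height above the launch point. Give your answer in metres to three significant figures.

vₓ = 58.40 cos 55.1° = 33.41 m/s; v_y0 = 58.40 sin 55.1° = 47.90 m/s.
Maximum height: H = v_y0² / (2g) = 47.90² / (2 × 9.80) = 117.0 m.

117 m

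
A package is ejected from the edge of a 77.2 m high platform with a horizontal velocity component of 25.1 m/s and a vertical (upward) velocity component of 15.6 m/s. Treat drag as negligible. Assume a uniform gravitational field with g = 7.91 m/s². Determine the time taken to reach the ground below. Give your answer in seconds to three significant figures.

6.81 s

With up positive and y = 0 at the ground: y(t) = 77.2 + (15.60) t − 3.955 t². Setting y = 0 and taking the positive root: t = [15.60 + √(15.60² + 2·7.91·77.2)] / 7.91 = (15.60 + 38.27) / 7.91 = 6.810 s.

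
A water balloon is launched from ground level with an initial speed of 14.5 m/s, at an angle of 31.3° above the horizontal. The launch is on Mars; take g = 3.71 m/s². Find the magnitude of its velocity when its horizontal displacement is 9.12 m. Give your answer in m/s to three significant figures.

Components: vₓ = 14.50 cos 31.3° = 12.39 m/s, v_y0 = 14.50 sin 31.3° = 7.533 m/s.
At x = 9.12 m, t = x/vₓ = 9.12/12.39 = 0.7361 s.
Vertical velocity there: v_y = v_y0 − g t = 7.533 − 3.71 × 0.7361 = 4.802 m/s.
Speed: √(vₓ² + v_y²) = √(12.39² + 4.802²) = 13.29 m/s.

13.3 m/s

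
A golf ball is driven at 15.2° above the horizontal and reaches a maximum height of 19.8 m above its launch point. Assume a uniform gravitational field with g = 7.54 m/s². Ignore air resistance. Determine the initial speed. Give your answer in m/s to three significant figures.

65.9 m/s

At the peak v_y = 0, so v_y0 = √(2gH) = √(2 × 7.54 × 19.8) = 17.28 m/s.
v_y0 = v₀ sin θ ⇒ v₀ = 17.28 / sin 15.2° = 65.91 m/s.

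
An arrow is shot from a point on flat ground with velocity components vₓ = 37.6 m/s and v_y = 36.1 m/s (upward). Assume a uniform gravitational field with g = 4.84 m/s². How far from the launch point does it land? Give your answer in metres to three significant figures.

Flight time T = 2 v_y0 / g = 14.92 s.
Range: R = vₓ T = 37.60 × 14.92 = 560.9 m.

561 m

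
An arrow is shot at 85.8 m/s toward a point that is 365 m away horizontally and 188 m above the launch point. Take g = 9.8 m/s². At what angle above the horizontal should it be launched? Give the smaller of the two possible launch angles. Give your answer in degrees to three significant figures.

Trajectory: y = x tanθ − g x² (1 + tan²θ)/(2v₀²). With x = 365, y = 188, v₀ = 85.8, g = 9.80:
88.68 tan²θ − 365 tanθ + (276.7) = 0.
tanθ = [365 ± √(365² − 4 × 88.68 × (276.7))] / (2 × 88.68) = (365 ± 187.3) / 177.4, giving tanθ = 1.002 or 3.114.
θ = 45.05° or 72.20°; the smaller is 45.05°.

45.1°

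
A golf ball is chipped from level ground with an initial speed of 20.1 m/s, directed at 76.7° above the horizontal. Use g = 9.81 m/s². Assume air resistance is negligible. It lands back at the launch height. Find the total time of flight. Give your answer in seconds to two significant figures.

Resolve: vₓ = 20.10 cos 76.7° = 4.624 m/s and v_y0 = 20.10 sin 76.7° = 19.56 m/s.
It returns to y = 0 when t = 2 v_y0 / g = 2(19.56)/9.81 = 3.988 s.

4.0 s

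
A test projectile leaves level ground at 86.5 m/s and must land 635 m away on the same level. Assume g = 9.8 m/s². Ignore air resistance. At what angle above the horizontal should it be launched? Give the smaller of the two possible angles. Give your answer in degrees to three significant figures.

28.1°

Level-ground range R = v₀² sin(2θ)/g ⇒ sin(2θ) = gR/v₀² = 9.80 × 635 / 86.5² = 0.8317.
2θ = 56.27° or 180° − 56.27° = 123.7°, so θ = 28.14° or 61.86°.
The smaller angle is 28.14°.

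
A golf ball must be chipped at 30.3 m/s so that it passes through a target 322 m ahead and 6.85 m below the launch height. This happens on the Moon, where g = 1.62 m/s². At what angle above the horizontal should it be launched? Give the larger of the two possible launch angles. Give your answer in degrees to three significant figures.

Trajectory: y = x tanθ − g x² (1 + tan²θ)/(2v₀²). With x = 322, y = −6.85, v₀ = 30.3, g = 1.62:
91.48 tan²θ − 322 tanθ + (84.63) = 0.
tanθ = [322 ± √(322² − 4 × 91.48 × (84.63))] / (2 × 91.48) = (322 ± 269.7) / 183.0, giving tanθ = 0.2861 or 3.234.
θ = 15.96° or 72.82°; the larger is 72.82°.

72.8°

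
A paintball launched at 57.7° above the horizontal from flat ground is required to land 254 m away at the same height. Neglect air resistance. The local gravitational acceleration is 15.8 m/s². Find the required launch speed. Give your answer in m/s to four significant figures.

66.65 m/s

Level-ground range: R = v₀² sin(2θ)/g, so v₀ = √(gR / sin 2θ).
v₀ = √(15.8 × 254 / sin 115.4°) = √(4013 / 0.9033) = √4442.6 = 66.65 m/s.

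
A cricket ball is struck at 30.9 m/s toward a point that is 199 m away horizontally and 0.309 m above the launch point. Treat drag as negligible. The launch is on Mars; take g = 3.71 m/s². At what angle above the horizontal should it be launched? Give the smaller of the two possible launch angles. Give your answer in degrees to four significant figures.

Trajectory: y = x tanθ − g x² (1 + tan²θ)/(2v₀²). With x = 199, y = 0.309, v₀ = 30.9, g = 3.71:
76.94 tan²θ − 199 tanθ + (77.25) = 0.
tanθ = [199 ± √(199² − 4 × 76.94 × (77.25))] / (2 × 76.94) = (199 ± 125.8) / 153.9, giving tanθ = 0.4756 or 2.111.
θ = 25.44° or 64.65°; the smaller is 25.44°.

25.44°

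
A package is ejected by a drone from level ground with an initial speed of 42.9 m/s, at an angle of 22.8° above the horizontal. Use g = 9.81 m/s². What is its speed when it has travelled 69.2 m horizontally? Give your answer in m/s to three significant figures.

39.6 m/s

vₓ = 42.90 cos 22.8° = 39.55 m/s; v_y0 = 42.90 sin 22.8° = 16.62 m/s.
Time to reach x = 69.2 m: t = x/vₓ = 69.2/39.55 = 1.750 s.
Vertical velocity there: v_y = v_y0 − g t = 16.62 − 9.81 × 1.750 = −0.5409 m/s.
Speed: √(vₓ² + v_y²) = √(39.55² + 0.5409²) = 39.55 m/s.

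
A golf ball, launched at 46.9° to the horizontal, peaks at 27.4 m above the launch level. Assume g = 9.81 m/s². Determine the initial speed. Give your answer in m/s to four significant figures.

At the peak v_y = 0, so v_y0 = √(2gH) = √(2 × 9.81 × 27.4) = 23.19 m/s.
v_y0 = v₀ sin θ ⇒ v₀ = 23.19 / sin 46.9° = 31.75 m/s.

31.75 m/s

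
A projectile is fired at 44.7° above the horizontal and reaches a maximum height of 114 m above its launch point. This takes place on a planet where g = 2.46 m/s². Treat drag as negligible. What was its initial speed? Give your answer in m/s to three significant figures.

At the peak v_y = 0, so v_y0 = √(2gH) = √(2 × 2.46 × 114) = 23.68 m/s.
v_y0 = v₀ sin θ ⇒ v₀ = 23.68 / sin 44.7° = 33.67 m/s.

33.7 m/s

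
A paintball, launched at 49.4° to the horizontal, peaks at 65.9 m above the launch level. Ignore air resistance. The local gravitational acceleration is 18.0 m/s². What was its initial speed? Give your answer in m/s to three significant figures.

64.2 m/s

At the peak v_y = 0, so v_y0 = √(2gH) = √(2 × 18.0 × 65.9) = 48.71 m/s.
v_y0 = v₀ sin θ ⇒ v₀ = 48.71 / sin 49.4° = 64.15 m/s.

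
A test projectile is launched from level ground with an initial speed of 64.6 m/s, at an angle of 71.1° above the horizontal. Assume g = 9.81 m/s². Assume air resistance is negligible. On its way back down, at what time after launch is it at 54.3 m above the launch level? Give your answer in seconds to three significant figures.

Horizontal component vₓ = 64.60 cos 71.1° = 20.93 m/s; vertical v_y0 = 64.60 sin 71.1° = 61.12 m/s.
Require v_y0 t − ½ g t² = 54.3, i.e. 4.905 t² − 61.12 t + 54.3 = 0.
Quadratic formula: t = (61.12 ± √2669.9) / 9.81 = (61.12 ± 51.67) / 9.81 → t = 0.9629 s or 11.50 s.
The descending-branch root is 11.50 s.

11.5 s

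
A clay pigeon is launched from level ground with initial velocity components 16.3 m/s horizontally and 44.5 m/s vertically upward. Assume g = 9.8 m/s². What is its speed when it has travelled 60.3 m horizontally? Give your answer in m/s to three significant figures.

Time to reach x = 60.3 m: t = x/vₓ = 60.3/16.30 = 3.699 s.
Vertical velocity there: v_y = v_y0 − g t = 44.50 − 9.80 × 3.699 = 8.246 m/s.
Speed: √(vₓ² + v_y²) = √(16.30² + 8.246²) = 18.27 m/s.

18.3 m/s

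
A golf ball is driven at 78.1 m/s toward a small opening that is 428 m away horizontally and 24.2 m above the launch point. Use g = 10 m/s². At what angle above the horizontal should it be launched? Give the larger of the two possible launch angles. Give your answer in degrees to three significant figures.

Trajectory: y = x tanθ − g x² (1 + tan²θ)/(2v₀²). With x = 428, y = 24.2, v₀ = 78.1, g = 10.0:
150.2 tan²θ − 428 tanθ + (174.4) = 0.
tanθ = [428 ± √(428² − 4 × 150.2 × (174.4))] / (2 × 150.2) = (428 ± 280.1) / 300.3, giving tanθ = 0.4925 or 2.358.
θ = 26.22° or 67.02°; the larger is 67.02°.

67.0°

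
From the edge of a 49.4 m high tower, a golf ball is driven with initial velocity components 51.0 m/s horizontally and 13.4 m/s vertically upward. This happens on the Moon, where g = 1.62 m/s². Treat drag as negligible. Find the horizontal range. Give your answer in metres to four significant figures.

1002 m

With up positive and y = 0 at the ground: y(t) = 49.4 + (13.40) t − 0.8100 t². Setting y = 0 and taking the positive root: t = [13.40 + √(13.40² + 2·1.62·49.4)] / 1.62 = (13.40 + 18.43) / 1.62 = 19.65 s.
Horizontal distance: R = vₓ t = 51.00 × 19.65 = 1002 m.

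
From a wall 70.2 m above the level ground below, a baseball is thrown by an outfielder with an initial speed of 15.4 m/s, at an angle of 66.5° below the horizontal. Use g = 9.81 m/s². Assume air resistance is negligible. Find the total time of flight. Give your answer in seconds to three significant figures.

2.61 s

Components: vₓ = 15.40 cos 66.5° = 6.141 m/s, v_y0 = −14.12 m/s (downward).
The projectile lands when y = 70.2 + (−14.12) t − ½·9.81·t² = 0. Positive root: t = (−14.12 + √(14.12² + 2·9.81·70.2)) / 9.81 = (−14.12 + 39.71) / 9.81 = 2.608 s.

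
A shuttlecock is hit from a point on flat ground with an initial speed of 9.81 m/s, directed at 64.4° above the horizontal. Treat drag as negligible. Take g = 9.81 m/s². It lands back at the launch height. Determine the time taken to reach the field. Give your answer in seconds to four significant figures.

Horizontal component vₓ = 9.810 cos 64.4° = 4.239 m/s; vertical v_y0 = 9.810 sin 64.4° = 8.847 m/s.
Landing at launch height ⇒ T = 2 v_y0 / g = 2 × 8.847 / 9.81 = 1.804 s.

1.804 s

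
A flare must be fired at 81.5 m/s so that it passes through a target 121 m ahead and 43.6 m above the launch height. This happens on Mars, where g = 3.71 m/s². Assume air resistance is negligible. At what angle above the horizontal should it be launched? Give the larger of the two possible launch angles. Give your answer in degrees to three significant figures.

Trajectory: y = x tanθ − g x² (1 + tan²θ)/(2v₀²). With x = 121, y = 43.6, v₀ = 81.5, g = 3.71:
4.089 tan²θ − 121 tanθ + (47.69) = 0.
tanθ = [121 ± √(121² − 4 × 4.089 × (47.69))] / (2 × 4.089) = (121 ± 117.7) / 8.178, giving tanθ = 0.3995 or 29.19.
θ = 21.78° or 88.04°; the larger is 88.04°.

88.0°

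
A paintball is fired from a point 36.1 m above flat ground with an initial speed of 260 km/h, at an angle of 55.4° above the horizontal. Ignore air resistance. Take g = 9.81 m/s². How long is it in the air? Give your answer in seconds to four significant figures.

12.70 s

Convert: 260 km/h = 260/3.6 = 72.22 m/s.
Resolve: vₓ = 72.22 cos 55.4° = 41.01 m/s and v_y0 = 72.22 sin 55.4° = 59.45 m/s.
With up positive and y = 0 at the ground: y(t) = 36.1 + (59.45) t − 4.905 t². Setting y = 0 and taking the positive root: t = [59.45 + √(59.45² + 2·9.81·36.1)] / 9.81 = (59.45 + 65.13) / 9.81 = 12.70 s.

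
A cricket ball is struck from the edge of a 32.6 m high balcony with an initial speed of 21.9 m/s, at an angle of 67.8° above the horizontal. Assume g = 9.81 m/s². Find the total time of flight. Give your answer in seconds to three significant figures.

5.37 s

Resolve: vₓ = 21.90 cos 67.8° = 8.275 m/s and v_y0 = 21.90 sin 67.8° = 20.28 m/s.
With up positive and y = 0 at the ground: y(t) = 32.6 + (20.28) t − 4.905 t². Setting y = 0 and taking the positive root: t = [20.28 + √(20.28² + 2·9.81·32.6)] / 9.81 = (20.28 + 32.42) / 9.81 = 5.371 s.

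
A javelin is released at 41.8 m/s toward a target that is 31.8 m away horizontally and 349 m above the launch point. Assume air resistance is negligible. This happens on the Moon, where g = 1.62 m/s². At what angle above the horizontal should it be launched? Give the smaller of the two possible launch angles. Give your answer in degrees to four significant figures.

85.85°

Trajectory: y = x tanθ − g x² (1 + tan²θ)/(2v₀²). With x = 31.8, y = 349, v₀ = 41.8, g = 1.62:
0.4688 tan²θ − 31.8 tanθ + (349.5) = 0.
tanθ = [31.8 ± √(31.8² − 4 × 0.4688 × (349.5))] / (2 × 0.4688) = (31.8 ± 18.87) / 0.9376, giving tanθ = 13.80 or 54.04.
θ = 85.85° or 88.94°; the smaller is 85.85°.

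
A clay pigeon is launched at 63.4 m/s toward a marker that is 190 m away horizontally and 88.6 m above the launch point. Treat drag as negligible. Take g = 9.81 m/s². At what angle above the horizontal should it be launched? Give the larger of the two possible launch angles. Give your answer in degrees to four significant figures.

73.78°

Trajectory: y = x tanθ − g x² (1 + tan²θ)/(2v₀²). With x = 190, y = 88.6, v₀ = 63.4, g = 9.81:
44.05 tan²θ − 190 tanθ + (132.7) = 0.
tanθ = [190 ± √(190² − 4 × 44.05 × (132.7))] / (2 × 44.05) = (190 ± 112.8) / 88.10, giving tanθ = 0.8761 or 3.437.
θ = 41.22° or 73.78°; the larger is 73.78°.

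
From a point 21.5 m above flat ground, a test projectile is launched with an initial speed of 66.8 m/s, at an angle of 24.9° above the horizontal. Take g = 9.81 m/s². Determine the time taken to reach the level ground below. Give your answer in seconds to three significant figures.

Resolve: vₓ = 66.80 cos 24.9° = 60.59 m/s and v_y0 = 66.80 sin 24.9° = 28.13 m/s.
The projectile lands when y = 21.5 + (28.13) t − ½·9.81·t² = 0. Positive root: t = (28.13 + √(28.13² + 2·9.81·21.5)) / 9.81 = (28.13 + 34.83) / 9.81 = 6.417 s.

6.42 s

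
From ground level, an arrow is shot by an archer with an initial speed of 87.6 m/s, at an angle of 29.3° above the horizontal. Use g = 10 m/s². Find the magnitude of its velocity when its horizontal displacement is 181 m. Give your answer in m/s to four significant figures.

Resolve: vₓ = 87.60 cos 29.3° = 76.39 m/s and v_y0 = 87.60 sin 29.3° = 42.87 m/s.
x = vₓ t ⇒ t = 181/76.39 = 2.369 s.
Vertical velocity there: v_y = v_y0 − g t = 42.87 − 10.0 × 2.369 = 19.18 m/s.
Speed: √(vₓ² + v_y²) = √(76.39² + 19.18²) = 78.76 m/s.

78.76 m/s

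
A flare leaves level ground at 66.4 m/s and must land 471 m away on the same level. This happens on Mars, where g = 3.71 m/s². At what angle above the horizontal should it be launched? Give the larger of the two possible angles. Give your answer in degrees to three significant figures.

78.3°

From R = (v₀²/g) sin 2θ: sin 2θ = 3.71 × 471 / 4409.0 = 0.3963.
2θ = 23.35° or 180° − 23.35° = 156.7°, so θ = 11.67° or 78.33°.
The larger angle is 78.33°.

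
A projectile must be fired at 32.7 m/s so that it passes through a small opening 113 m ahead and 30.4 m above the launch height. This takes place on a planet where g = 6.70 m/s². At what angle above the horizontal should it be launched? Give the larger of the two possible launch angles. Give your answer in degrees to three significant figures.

62.2°

Trajectory: y = x tanθ − g x² (1 + tan²θ)/(2v₀²). With x = 113, y = 30.4, v₀ = 32.7, g = 6.70:
40.00 tan²θ − 113 tanθ + (70.40) = 0.
tanθ = [113 ± √(113² − 4 × 40.00 × (70.40))] / (2 × 40.00) = (113 ± 38.77) / 80.01, giving tanθ = 0.9278 or 1.897.
θ = 42.85° or 62.20°; the larger is 62.20°.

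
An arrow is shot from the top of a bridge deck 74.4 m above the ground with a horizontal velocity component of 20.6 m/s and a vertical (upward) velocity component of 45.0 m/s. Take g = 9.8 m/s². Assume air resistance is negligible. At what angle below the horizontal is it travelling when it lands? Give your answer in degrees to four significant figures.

70.76°

Vertical motion (up positive, ground at y = 0): 4.900 t² − (45.00) t − 74.4 = 0, so t = (45.00 + √(45.00² + 2·9.80·74.4)) / 9.80 = (45.00 + 59.02) / 9.80 = 10.61 s.
At impact: v_y = v_y0 − g t = −59.02 m/s; vₓ = 20.60 m/s.
Angle below horizontal: arctan(|v_y|/vₓ) = arctan(59.02/20.60) = 70.76°.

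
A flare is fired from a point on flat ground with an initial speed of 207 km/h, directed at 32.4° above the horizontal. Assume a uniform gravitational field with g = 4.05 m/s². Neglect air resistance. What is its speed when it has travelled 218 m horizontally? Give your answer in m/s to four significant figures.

50.16 m/s

Convert: 207 km/h = 207/3.6 = 57.50 m/s.
Horizontal component vₓ = 57.50 cos 32.4° = 48.55 m/s; vertical v_y0 = 57.50 sin 32.4° = 30.81 m/s.
x = vₓ t ⇒ t = 218/48.55 = 4.490 s.
Vertical velocity there: v_y = v_y0 − g t = 30.81 − 4.05 × 4.490 = 12.62 m/s.
Speed: √(vₓ² + v_y²) = √(48.55² + 12.62²) = 50.16 m/s.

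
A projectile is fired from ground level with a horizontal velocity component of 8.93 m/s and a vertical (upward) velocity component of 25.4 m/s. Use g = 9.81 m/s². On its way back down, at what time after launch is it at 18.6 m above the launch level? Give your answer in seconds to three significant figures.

4.30 s

Set y = v_y0 t − ½ g t² = 18.6: 4.905 t² − 25.40 t + 18.6 = 0.
t = [25.40 ± √(25.40² − 2·9.81·18.6)] / 9.81 = (25.40 ± 16.74) / 9.81, so t = 0.8828 s or t = 4.296 s.
The descending-branch root is 4.296 s.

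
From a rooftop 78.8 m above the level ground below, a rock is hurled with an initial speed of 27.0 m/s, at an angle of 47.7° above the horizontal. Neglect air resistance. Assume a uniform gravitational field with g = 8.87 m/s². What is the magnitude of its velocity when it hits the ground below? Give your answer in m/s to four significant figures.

46.12 m/s

Components: vₓ = 27.00 cos 47.7° = 18.17 m/s, v_y0 = 27.00 sin 47.7° = 19.97 m/s.
The projectile lands when y = 78.8 + (19.97) t − ½·8.87·t² = 0. Positive root: t = (19.97 + √(19.97² + 2·8.87·78.8)) / 8.87 = (19.97 + 42.39) / 8.87 = 7.030 s.
Vertical velocity at impact: v_y = v_y0 − g t = 19.97 − 8.87 × 7.030 = −42.39 m/s.
Speed: |v| = √(vₓ² + v_y²) = √(18.17² + 42.39²) = 46.12 m/s.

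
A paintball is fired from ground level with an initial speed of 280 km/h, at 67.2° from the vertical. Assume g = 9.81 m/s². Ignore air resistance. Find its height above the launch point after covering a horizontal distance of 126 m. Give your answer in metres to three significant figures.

Convert: 280 km/h = 280/3.6 = 77.78 m/s.
Resolve: vₓ = 77.78 sin 67.2° = 71.70 m/s and v_y0 = 77.78 cos 67.2° = 30.14 m/s.
At x = 126 m, t = x/vₓ = 126/71.70 = 1.757 s.
Height: y = v_y0 t − ½ g t² = 30.14 × 1.757 − 4.905 × 1.757² = 52.97 − 15.15 = 37.82 m.

37.8 m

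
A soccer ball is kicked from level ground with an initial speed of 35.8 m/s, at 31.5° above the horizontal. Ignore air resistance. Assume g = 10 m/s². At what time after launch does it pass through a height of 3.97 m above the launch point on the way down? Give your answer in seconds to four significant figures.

3.515 s

Resolve: vₓ = 35.80 cos 31.5° = 30.52 m/s and v_y0 = 35.80 sin 31.5° = 18.71 m/s.
Height y(t) = 18.71 t − 5.000 t² = 3.97 gives 5.000 t² − 18.71 t + 3.97 = 0.
t = [18.71 ± √(18.71² − 2·10.0·3.97)] / 10.0 = (18.71 ± 16.45) / 10.0, so t = 0.2259 s or t = 3.515 s.
The descending-branch root is 3.515 s.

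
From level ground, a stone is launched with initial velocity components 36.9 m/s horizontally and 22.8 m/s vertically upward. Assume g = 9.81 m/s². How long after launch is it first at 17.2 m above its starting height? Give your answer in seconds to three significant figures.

Height y(t) = 22.80 t − 4.905 t² = 17.2 gives 4.905 t² − 22.80 t + 17.2 = 0.
Quadratic formula: t = (22.80 ± √182.38) / 9.81 = (22.80 ± 13.50) / 9.81 → t = 0.9475 s or 3.701 s.
The first (ascending) time is 0.9475 s.

0.948 s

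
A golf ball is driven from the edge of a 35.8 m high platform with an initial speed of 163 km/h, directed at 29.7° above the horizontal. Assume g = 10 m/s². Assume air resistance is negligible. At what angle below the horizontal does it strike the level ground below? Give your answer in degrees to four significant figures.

41.60°

Convert: 163 km/h = 163/3.6 = 45.28 m/s.
Components: vₓ = 45.28 cos 29.7° = 39.33 m/s, v_y0 = 45.28 sin 29.7° = 22.43 m/s.
Vertical motion (up positive, ground at y = 0): 5.000 t² − (22.43) t − 35.8 = 0, so t = (22.43 + √(22.43² + 2·10.0·35.8)) / 10.0 = (22.43 + 34.92) / 10.0 = 5.735 s.
At impact: v_y = v_y0 − g t = −34.92 m/s; vₓ = 39.33 m/s.
Angle below horizontal: arctan(|v_y|/vₓ) = arctan(34.92/39.33) = 41.60°.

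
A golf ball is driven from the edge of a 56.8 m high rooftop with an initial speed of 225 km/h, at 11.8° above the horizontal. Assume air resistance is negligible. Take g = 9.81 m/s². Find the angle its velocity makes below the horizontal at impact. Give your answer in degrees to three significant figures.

Convert: 225 km/h = 225/3.6 = 62.50 m/s.
Horizontal component vₓ = 62.50 cos 11.8° = 61.18 m/s; vertical v_y0 = 62.50 sin 11.8° = 12.78 m/s.
The projectile lands when y = 56.8 + (12.78) t − ½·9.81·t² = 0. Positive root: t = (12.78 + √(12.78² + 2·9.81·56.8)) / 9.81 = (12.78 + 35.75) / 9.81 = 4.947 s.
At impact: v_y = v_y0 − g t = −35.75 m/s; vₓ = 61.18 m/s.
Angle below horizontal: arctan(|v_y|/vₓ) = arctan(35.75/61.18) = 30.30°.

30.3°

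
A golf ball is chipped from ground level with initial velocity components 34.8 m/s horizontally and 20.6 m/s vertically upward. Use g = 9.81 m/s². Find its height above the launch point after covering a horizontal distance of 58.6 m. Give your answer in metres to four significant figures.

20.78 m

Time to reach x = 58.6 m: t = x/vₓ = 58.6/34.80 = 1.684 s.
Height: y = v_y0 t − ½ g t² = 20.60 × 1.684 − 4.905 × 1.684² = 34.69 − 13.91 = 20.78 m.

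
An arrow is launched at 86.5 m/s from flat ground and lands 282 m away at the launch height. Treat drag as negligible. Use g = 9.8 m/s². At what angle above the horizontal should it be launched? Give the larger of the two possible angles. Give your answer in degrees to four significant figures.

From R = (v₀²/g) sin 2θ: sin 2θ = 9.80 × 282 / 7482.2 = 0.3694.
2θ = 21.68° or 180° − 21.68° = 158.3°, so θ = 10.84° or 79.16°.
The larger angle is 79.16°.

79.16°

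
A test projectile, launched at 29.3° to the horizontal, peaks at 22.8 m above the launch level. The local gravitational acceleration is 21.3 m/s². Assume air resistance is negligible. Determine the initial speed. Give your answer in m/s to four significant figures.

63.68 m/s

At the peak v_y = 0, so v_y0 = √(2gH) = √(2 × 21.3 × 22.8) = 31.17 m/s.
v_y0 = v₀ sin θ ⇒ v₀ = 31.17 / sin 29.3° = 63.68 m/s.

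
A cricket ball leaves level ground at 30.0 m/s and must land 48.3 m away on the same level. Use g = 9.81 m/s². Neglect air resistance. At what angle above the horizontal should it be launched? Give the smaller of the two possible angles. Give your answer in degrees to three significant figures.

15.9°

From R = (v₀²/g) sin 2θ: sin 2θ = 9.81 × 48.3 / 900.00 = 0.5265.
2θ = 31.77° or 180° − 31.77° = 148.2°, so θ = 15.88° or 74.12°.
The smaller angle is 15.88°.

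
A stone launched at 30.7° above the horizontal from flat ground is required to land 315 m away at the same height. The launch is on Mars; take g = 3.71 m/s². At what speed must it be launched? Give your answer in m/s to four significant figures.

36.48 m/s

On level ground R = v₀² sin 2θ / g ⇒ v₀ = √(gR / sin 2θ).
v₀ = √(3.71 × 315 / sin 61.40°) = √(1169 / 0.8780) = √1331.1 = 36.48 m/s.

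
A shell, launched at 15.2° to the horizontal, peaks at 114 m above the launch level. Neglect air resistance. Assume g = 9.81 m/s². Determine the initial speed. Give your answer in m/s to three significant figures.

At the peak v_y = 0, so v_y0 = √(2gH) = √(2 × 9.81 × 114) = 47.29 m/s.
v_y0 = v₀ sin θ ⇒ v₀ = 47.29 / sin 15.2° = 180.4 m/s.

180 m/s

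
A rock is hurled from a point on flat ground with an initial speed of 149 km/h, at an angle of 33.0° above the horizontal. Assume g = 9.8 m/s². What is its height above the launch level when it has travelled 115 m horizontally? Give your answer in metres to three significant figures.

Convert: 149 km/h = 149/3.6 = 41.39 m/s.
Components: vₓ = 41.39 cos 33.0° = 34.71 m/s, v_y0 = 41.39 sin 33.0° = 22.54 m/s.
Time to reach x = 115 m: t = x/vₓ = 115/34.71 = 3.313 s.
Height: y = v_y0 t − ½ g t² = 22.54 × 3.313 − 4.900 × 3.313² = 74.68 − 53.78 = 20.90 m.

20.9 m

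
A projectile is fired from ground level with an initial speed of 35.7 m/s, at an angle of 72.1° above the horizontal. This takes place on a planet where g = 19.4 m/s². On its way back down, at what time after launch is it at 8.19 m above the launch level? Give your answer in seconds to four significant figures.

Resolve: vₓ = 35.70 cos 72.1° = 10.97 m/s and v_y0 = 35.70 sin 72.1° = 33.97 m/s.
Height y(t) = 33.97 t − 9.700 t² = 8.19 gives 9.700 t² − 33.97 t + 8.19 = 0.
t = [33.97 ± √(33.97² − 2·19.4·8.19)] / 19.4 = (33.97 ± 28.92) / 19.4, so t = 0.2605 s or t = 3.242 s.
The descending-branch root is 3.242 s.

3.242 s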